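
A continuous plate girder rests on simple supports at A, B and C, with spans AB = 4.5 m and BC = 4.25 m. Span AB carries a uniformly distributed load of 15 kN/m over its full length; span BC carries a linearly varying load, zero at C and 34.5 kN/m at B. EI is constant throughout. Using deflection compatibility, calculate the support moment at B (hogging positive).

Take M_B as the redundant. Released structure: two simple spans AB and BC with a hinge at B.
Discontinuity in slope at B on the released structure — sum the simple-span end rotations:
  span AB: UDL 15: wL³/(24EI) = 56.95/EI
  span BC: triangular load, peak 34.5: w₀L³/(45EI) = 58.85/EI
  relative rotation θ_0 = (56.95 + 58.85)/EI = 115.8/EI
A unit hogging moment at B produces rotation L₁/(3EI) + L₂/(3EI) = 2.917/EI.
Compatibility: M_B·(L₁+L₂)/(3EI) = θ_0, giving M_B = 39.71 kN·m (hogging).

M_B = 39.71 kN·m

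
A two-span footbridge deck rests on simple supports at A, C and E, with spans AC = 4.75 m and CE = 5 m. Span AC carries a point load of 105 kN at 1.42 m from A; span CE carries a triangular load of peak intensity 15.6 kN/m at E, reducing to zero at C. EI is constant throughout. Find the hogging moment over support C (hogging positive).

Take M_C as the redundant. Released structure: two simple spans AC and CE with a hinge at C.
End slopes at the hinge C, treating each span as simply supported:
  span AC: point load 105 at a = 1.42: Pab(L + a)/(6LEI) = 107.5/EI
  span CE: triangular load, peak 15.6: 7w₀L³/(360EI) = 37.92/EI
  relative rotation θ_0 = (107.5 + 37.92)/EI = 145.4/EI
A unit hogging moment at C produces rotation L₁/(3EI) + L₂/(3EI) = 3.25/EI.
Compatibility: M_C·(L₁+L₂)/(3EI) = θ_0, giving M_C = 44.74 kN·m (hogging).

M_C = 44.74 kN·m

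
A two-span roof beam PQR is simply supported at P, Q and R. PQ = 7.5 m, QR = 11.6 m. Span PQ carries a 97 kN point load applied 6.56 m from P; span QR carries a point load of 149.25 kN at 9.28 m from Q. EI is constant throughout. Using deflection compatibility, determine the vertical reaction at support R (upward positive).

R_R = 108.2 kN

Release continuity at Q by inserting a hinge; the redundant is the internal moment M_Q. The primary structure is two simply-supported spans PQ and QR.
Rotations at Q on the released spans (each span's end-slope, ×1/EI):
  span PQ: point load 97 at a = 6.56: Pab(L + a)/(6LEI) = 186.9/EI
  span QR: point load 149.25 at a = 9.28: Pab(L + b)/(6LEI) = 642.7/EI
  relative rotation θ_0 = (186.9 + 642.7)/EI = 829.5/EI
A unit hogging moment at Q produces rotation L₁/(3EI) + L₂/(3EI) = 6.367/EI.
Compatibility: M_Q·(L₁+L₂)/(3EI) = θ_0, giving M_Q = 130.3 kN·m (hogging).
Span QR, ΣM about R: R_Q^{QR}·11.6 = 346.3 + 130.3, so R_Q^{QR} = 41.08 kN and R_R = 149.2 − 41.08 = 108.2 kN.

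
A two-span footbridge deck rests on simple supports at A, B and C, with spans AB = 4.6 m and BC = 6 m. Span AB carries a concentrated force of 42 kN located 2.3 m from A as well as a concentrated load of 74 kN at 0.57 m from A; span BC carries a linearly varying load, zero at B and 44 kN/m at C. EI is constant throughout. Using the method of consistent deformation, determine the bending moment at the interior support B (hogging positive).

M_B = 77.03 kN·m

Insert a hinge at B; M_B is the redundant, and each span becomes simply supported.
Rotations at B on the released spans (each span's end-slope, ×1/EI):
  span AB: point load 42 at a = 2.3: Pab(L + a)/(6LEI) = 55.55/EI
  span AB: point load 74 at a = 0.57: Pab(L + a)/(6LEI) = 31.84/EI
  span BC: triangular load, peak 44: 7w₀L³/(360EI) = 184.8/EI
  relative rotation θ_0 = (87.39 + 184.8)/EI = 272.2/EI
A unit hogging moment at B produces rotation L₁/(3EI) + L₂/(3EI) = 3.533/EI.
Compatibility: M_B·(L₁+L₂)/(3EI) = θ_0, giving M_B = 77.03 kN·m (hogging).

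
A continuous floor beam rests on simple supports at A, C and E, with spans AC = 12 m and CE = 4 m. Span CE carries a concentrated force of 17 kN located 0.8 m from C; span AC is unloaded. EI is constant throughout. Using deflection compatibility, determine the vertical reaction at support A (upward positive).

R_A = -0.204 kN

Insert a hinge at C; M_C is the redundant, and each span becomes simply supported.
Rotations at C on the released spans (each span's end-slope, ×1/EI):
  span CE: point load 17 at a = 0.8: Pab(L + b)/(6LEI) = 13.06/EI
  relative rotation θ_0 = (0 + 13.06)/EI = 13.06/EI
A unit hogging moment at C produces rotation L₁/(3EI) + L₂/(3EI) = 5.333/EI.
Compatibility: M_C·(L₁+L₂)/(3EI) = θ_0, giving M_C = 2.448 kN·m (hogging).
Span AC, ΣM about A with M_C applied at C: R_C^{AC}·12 = 0 + 2.448, so R_C^{AC} = 0.204 kN and R_A = 0 − 0.204 = -0.204 kN.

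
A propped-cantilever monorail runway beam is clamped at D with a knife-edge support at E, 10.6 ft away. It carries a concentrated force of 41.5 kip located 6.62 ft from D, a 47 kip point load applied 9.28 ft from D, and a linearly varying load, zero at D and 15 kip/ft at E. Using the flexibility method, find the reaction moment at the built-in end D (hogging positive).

M_D = 199.8 kip·ft

Remove the prop at E; the released (primary) structure is a cantilever built in at D.
Primary-structure tip deflection at E by superposition:
  point load 41.5 at a = 6.62: Pa²(3L − a)/(6EI) = 7633/EI
  point load 47 at a = 9.28: Pa²(3L − a)/(6EI) = 15192/EI
  triangular load, peak 15 at the free end: 11w₀L⁴/(120EI) = 17359/EI
  δ_0 = 40183/EI
Flexibility coefficient — unit upward force at E: δ_{EE} = L³/(3EI) = 397/EI.
The prop prevents deflection at E: R_E = δ_0/δ_{EE} = 40183/397 = 101.2 kip.
Moment equilibrium about D: M_D = Σ(load moments about D) − R_E·L = 1273 − 101.2×10.6 = 199.8 kip·ft.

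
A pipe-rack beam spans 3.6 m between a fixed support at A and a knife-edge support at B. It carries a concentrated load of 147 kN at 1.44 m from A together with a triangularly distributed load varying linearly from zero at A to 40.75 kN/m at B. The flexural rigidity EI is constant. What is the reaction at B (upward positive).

R_B = 70.92 kN

Take the reaction at B as the redundant and release it; the primary structure is a cantilever fixed at A.
Free-end deflection of the primary structure under the applied loading (downward +):
  point load 147 at a = 1.44: Pa²(3L − a)/(6EI) = 475.5/EI
  triangular load, peak 40.75 at the free end: 11w₀L⁴/(120EI) = 627.4/EI
  δ_0 = 1103/EI
Flexibility coefficient — unit upward force at B: δ_{BB} = L³/(3EI) = 15.55/EI.
The prop prevents deflection at B: R_B = δ_0/δ_{BB} = 1103/15.55 = 70.92 kN.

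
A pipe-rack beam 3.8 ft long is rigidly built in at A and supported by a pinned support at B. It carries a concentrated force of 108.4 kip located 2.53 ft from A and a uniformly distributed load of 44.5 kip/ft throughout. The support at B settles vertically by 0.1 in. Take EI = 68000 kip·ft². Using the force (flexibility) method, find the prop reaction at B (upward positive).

Take the reaction at B as the redundant and release it; the primary structure is a cantilever fixed at A.
Deflection at B on the released cantilever, summing each load's contribution:
  point load 108.4 at a = 2.53: Pa²(3L − a)/(6EI) = 1026/EI
  UDL 44.5: wL⁴/(8EI) = 1160/EI
  δ_0 = 2186/EI
Tip deflection under a unit load at B: L³/(3EI) = 18.29/EI.
With EI = 68000 kip·ft²: δ_0 = 0.032141 ft and δ_{BB} = 0.000269 ft/kip.
Compatibility — the beam at B must follow the support down by 0.008333 ft: δ_0 − R_B·δ_{BB} = 0.008333, so R_B = (0.032141 − 0.008333)/0.000269 = 88.51 kip.

R_B = 88.51 kip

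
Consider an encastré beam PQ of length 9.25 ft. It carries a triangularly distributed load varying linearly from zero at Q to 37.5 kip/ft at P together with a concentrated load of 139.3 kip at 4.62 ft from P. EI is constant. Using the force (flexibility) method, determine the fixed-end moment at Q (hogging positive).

M_Q = 267.8 kip·ft

Release both end moments; the primary structure is a simply-supported span PQ with redundants M_P and M_Q.
End rotations of the released simple span under the applied load (×1/EI):
  at P: triangular load, peak 37.5: w₀L³/(45EI) = 659.5/EI
  at Q: triangular load, peak 37.5: 7w₀L³/(360EI) = 577.1/EI
  at P: point load 139.3 at a = 4.62: Pab(L + b)/(6LEI) = 745.2/EI
  at Q: point load 139.3 at a = 4.62: Pab(L + a)/(6LEI) = 744.7/EI
  θ_P0 = 1405/EI,  θ_Q0 = 1322/EI
Flexibility coefficients: a unit moment at one end gives L/(3EI) there and L/(6EI) at the far end, so f₁₁ = f₂₂ = 3.083/EI and f₁₂ = f₂₁ = 1.542/EI.
Compatibility — zero rotation at each built-in end:
  3.083 M_P + 1.542 M_Q = 1405
  1.542 M_P + 3.083 M_Q = 1322
Solving the pair gives M_P = 321.7 kip·ft and M_Q = 267.8 kip·ft (hogging).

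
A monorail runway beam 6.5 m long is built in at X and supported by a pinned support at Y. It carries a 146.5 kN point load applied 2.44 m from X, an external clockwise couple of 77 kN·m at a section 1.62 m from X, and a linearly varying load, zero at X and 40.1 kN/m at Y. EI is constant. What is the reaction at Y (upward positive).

Release the roller at Y. Primary structure: cantilever fixed at X.
Deflection at Y on the released cantilever, summing each load's contribution:
  point load 146.5 at a = 2.44: Pa²(3L − a)/(6EI) = 2480/EI
  clockwise couple 77 at a = 1.62: M₀a(2L − a)/(2EI) = 709.8/EI
  triangular load, peak 40.1 at the free end: 11w₀L⁴/(120EI) = 6562/EI
  δ_0 = 9751/EI
Flexibility coefficient — unit upward force at Y: δ_{YY} = L³/(3EI) = 91.54/EI.
Compatibility at Y: δ_0 − R_Y·δ_{YY} = 0, so R_Y = 9751/91.54 = 106.5 kN.

R_Y = 106.5 kN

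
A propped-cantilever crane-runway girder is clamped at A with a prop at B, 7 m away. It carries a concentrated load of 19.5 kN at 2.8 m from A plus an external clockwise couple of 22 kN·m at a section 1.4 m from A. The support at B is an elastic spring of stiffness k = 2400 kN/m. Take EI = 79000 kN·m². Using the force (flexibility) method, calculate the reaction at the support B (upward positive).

Take the reaction at B as the redundant and release it; the primary structure is a cantilever fixed at A.
Deflection at B on the released cantilever, summing each load's contribution:
  point load 19.5 at a = 2.8: Pa²(3L − a)/(6EI) = 463.7/EI
  clockwise couple 22 at a = 1.4: M₀a(2L − a)/(2EI) = 194/EI
  δ_0 = 657.8/EI
Tip deflection under a unit load at B: L³/(3EI) = 114.3/EI.
With EI = 79000 kN·m²: δ_0 = 0.008326 m and δ_{BB} = 0.001447 m/kN.
Compatibility — the spring shortens by R_B/k under the reaction it provides: δ_0 − R_B·δ_{BB} = R_B/k. With 1/k = 0.000417 m/kN, R_B = δ_0 / (δ_{BB} + 1/k) = 0.008326 / (0.001447 + 0.000417) = 4.467 kN.

R_B = 4.467 kN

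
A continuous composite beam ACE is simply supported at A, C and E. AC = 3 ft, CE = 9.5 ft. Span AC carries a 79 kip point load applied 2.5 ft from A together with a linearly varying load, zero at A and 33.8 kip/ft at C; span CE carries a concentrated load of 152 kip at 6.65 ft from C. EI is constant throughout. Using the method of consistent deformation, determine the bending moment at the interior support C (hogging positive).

M_C = 161.9 kip·ft

Release continuity at C by inserting a hinge; the redundant is the internal moment M_C. The primary structure is two simply-supported spans AC and CE.
Discontinuity in slope at C on the released structure — sum the simple-span end rotations:
  span AC: point load 79 at a = 2.5: Pab(L + a)/(6LEI) = 30.17/EI
  span AC: triangular load, peak 33.8: w₀L³/(45EI) = 20.28/EI
  span CE: point load 152 at a = 6.65: Pab(L + b)/(6LEI) = 624.2/EI
  relative rotation θ_0 = (50.45 + 624.2)/EI = 674.6/EI
A unit hogging moment at C produces rotation L₁/(3EI) + L₂/(3EI) = 4.167/EI.
Compatibility: M_C·(L₁+L₂)/(3EI) = θ_0, giving M_C = 161.9 kip·ft (hogging).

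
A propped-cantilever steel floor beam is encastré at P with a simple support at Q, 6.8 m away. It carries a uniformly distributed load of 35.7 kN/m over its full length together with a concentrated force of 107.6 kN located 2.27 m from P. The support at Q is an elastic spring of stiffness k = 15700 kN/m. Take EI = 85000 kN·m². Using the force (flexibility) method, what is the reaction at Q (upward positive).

R_Q = 101.8 kN

Choose R_Q as the redundant. The primary structure is the cantilever fixed at P.
Free-end deflection of the primary structure under the applied loading (downward +):
  UDL 35.7: wL⁴/(8EI) = 9541/EI
  point load 107.6 at a = 2.27: Pa²(3L − a)/(6EI) = 1675/EI
  δ_0 = 11217/EI
Flexibility coefficient — unit upward force at Q: δ_{QQ} = L³/(3EI) = 104.8/EI.
With EI = 85000 kN·m²: δ_0 = 0.13196 m and δ_{QQ} = 0.001233 m/kN.
Compatibility — the spring shortens by R_Q/k under the reaction it provides: δ_0 − R_Q·δ_{QQ} = R_Q/k. With 1/k = 0.000064 m/kN, R_Q = δ_0 / (δ_{QQ} + 1/k) = 0.13196 / (0.001233 + 0.000064) = 101.8 kN.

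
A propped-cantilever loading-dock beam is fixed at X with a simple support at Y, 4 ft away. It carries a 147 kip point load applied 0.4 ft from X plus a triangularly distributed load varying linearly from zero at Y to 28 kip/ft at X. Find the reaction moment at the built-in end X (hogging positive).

Choose R_Y as the redundant. The primary structure is the cantilever fixed at X.
Deflection at Y on the released cantilever, summing each load's contribution:
  point load 147 at a = 0.4: Pa²(3L − a)/(6EI) = 45.47/EI
  triangular load, peak 28 at the fixed end: w₀L⁴/(30EI) = 238.9/EI
  δ_0 = 284.4/EI
Tip deflection under a unit load at Y: L³/(3EI) = 21.33/EI.
Compatibility at Y: δ_0 − R_Y·δ_{YY} = 0, so R_Y = 284.4/21.33 = 13.33 kip.
Moment equilibrium about X: M_X = Σ(load moments about X) − R_Y·L = 133.5 − 13.33×4 = 80.14 kip·ft.

M_X = 80.14 kip·ft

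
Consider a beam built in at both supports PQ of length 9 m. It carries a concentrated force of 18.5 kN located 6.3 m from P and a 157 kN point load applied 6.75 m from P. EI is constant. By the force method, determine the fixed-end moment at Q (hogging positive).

M_Q = 223.2 kN·m

Take the two fixed-end moments M_P, M_Q as redundants; the released structure is the simple span PQ.
End rotations of the released simple span under the applied load (×1/EI):
  at P: point load 18.5 at a = 6.3: Pab(L + b)/(6LEI) = 68.18/EI
  at Q: point load 18.5 at a = 6.3: Pab(L + a)/(6LEI) = 89.16/EI
  at P: point load 157 at a = 6.75: Pab(L + b)/(6LEI) = 496.8/EI
  at Q: point load 157 at a = 6.75: Pab(L + a)/(6LEI) = 695.5/EI
  θ_P0 = 564.9/EI,  θ_Q0 = 784.6/EI
Flexibility coefficients: a unit moment at one end gives L/(3EI) there and L/(6EI) at the far end, so f₁₁ = f₂₂ = 3/EI and f₁₂ = f₂₁ = 1.5/EI.
Compatibility — zero rotation at each built-in end:
  3 M_P + 1.5 M_Q = 564.9
  1.5 M_P + 3 M_Q = 784.6
Solving the pair gives M_P = 76.72 kN·m and M_Q = 223.2 kN·m (hogging).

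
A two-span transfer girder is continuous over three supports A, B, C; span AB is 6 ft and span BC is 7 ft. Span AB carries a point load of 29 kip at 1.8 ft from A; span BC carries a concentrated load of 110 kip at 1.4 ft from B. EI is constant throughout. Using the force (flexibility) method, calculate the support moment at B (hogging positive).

Release continuity at B by inserting a hinge; the redundant is the internal moment M_B. The primary structure is two simply-supported spans AB and BC.
Rotations at B on the released spans (each span's end-slope, ×1/EI):
  span AB: point load 29 at a = 1.8: Pab(L + a)/(6LEI) = 47.5/EI
  span BC: point load 110 at a = 1.4: Pab(L + b)/(6LEI) = 258.7/EI
  relative rotation θ_0 = (47.5 + 258.7)/EI = 306.2/EI
A unit hogging moment at B produces rotation L₁/(3EI) + L₂/(3EI) = 4.333/EI.
Slope continuity at B: θ_0 = M_B·4.333/EI, so M_B = 306.2/4.333 = 70.67 kip·ft (hogging).

M_B = 70.67 kip·ft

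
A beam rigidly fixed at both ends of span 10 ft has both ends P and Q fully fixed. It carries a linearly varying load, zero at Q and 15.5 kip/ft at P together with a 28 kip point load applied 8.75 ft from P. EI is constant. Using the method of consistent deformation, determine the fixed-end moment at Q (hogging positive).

M_Q = 78.46 kip·ft

Take the two fixed-end moments M_P, M_Q as redundants; the released structure is the simple span PQ.
End rotations of the released simple span under the applied load (×1/EI):
  at P: triangular load, peak 15.5: w₀L³/(45EI) = 344.4/EI
  at Q: triangular load, peak 15.5: 7w₀L³/(360EI) = 301.4/EI
  at P: point load 28 at a = 8.75: Pab(L + b)/(6LEI) = 57.42/EI
  at Q: point load 28 at a = 8.75: Pab(L + a)/(6LEI) = 95.7/EI
  θ_P0 = 401.9/EI,  θ_Q0 = 397.1/EI
Flexibility coefficients: a unit moment at one end gives L/(3EI) there and L/(6EI) at the far end, so f₁₁ = f₂₂ = 3.333/EI and f₁₂ = f₂₁ = 1.667/EI.
Compatibility — zero rotation at each built-in end:
  3.333 M_P + 1.667 M_Q = 401.9
  1.667 M_P + 3.333 M_Q = 397.1
Solving the pair gives M_P = 81.33 kip·ft and M_Q = 78.46 kip·ft (hogging).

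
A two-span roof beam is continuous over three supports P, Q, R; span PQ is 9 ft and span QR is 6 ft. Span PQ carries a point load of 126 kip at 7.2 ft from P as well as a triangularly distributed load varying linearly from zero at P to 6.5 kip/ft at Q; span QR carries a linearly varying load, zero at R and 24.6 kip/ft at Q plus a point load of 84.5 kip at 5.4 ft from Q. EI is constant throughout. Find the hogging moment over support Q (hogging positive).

M_Q = 152.7 kip·ft

Insert a hinge at Q; M_Q is the redundant, and each span becomes simply supported.
Rotations at Q on the released spans (each span's end-slope, ×1/EI):
  span PQ: point load 126 at a = 7.2: Pab(L + a)/(6LEI) = 489.9/EI
  span PQ: triangular load, peak 6.5: w₀L³/(45EI) = 105.3/EI
  span QR: triangular load, peak 24.6: w₀L³/(45EI) = 118.1/EI
  span QR: point load 84.5 at a = 5.4: Pab(L + b)/(6LEI) = 50.19/EI
  relative rotation θ_0 = (595.2 + 168.3)/EI = 763.5/EI
A unit hogging moment at Q produces rotation L₁/(3EI) + L₂/(3EI) = 5/EI.
Slope continuity at Q: θ_0 = M_Q·5/EI, so M_Q = 763.5/5 = 152.7 kip·ft (hogging).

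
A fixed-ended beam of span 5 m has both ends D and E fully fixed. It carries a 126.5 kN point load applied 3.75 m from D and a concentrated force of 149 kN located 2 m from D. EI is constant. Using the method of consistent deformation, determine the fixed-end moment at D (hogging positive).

M_D = 136.9 kN·m

Take the two fixed-end moments M_D, M_E as redundants; the released structure is the simple span DE.
Simple-span end rotations at D and E under the given loads:
  at D: point load 126.5 at a = 3.75: Pab(L + b)/(6LEI) = 123.5/EI
  at E: point load 126.5 at a = 3.75: Pab(L + a)/(6LEI) = 172.9/EI
  at D: point load 149 at a = 2: Pab(L + b)/(6LEI) = 238.4/EI
  at E: point load 149 at a = 2: Pab(L + a)/(6LEI) = 208.6/EI
  θ_D0 = 361.9/EI,  θ_E0 = 381.5/EI
Flexibility coefficients: a unit moment at one end gives L/(3EI) there and L/(6EI) at the far end, so f₁₁ = f₂₂ = 1.667/EI and f₁₂ = f₂₁ = 0.8333/EI.
Compatibility — zero rotation at each built-in end:
  1.667 M_D + 0.8333 M_E = 361.9
  0.8333 M_D + 1.667 M_E = 381.5
Solving the pair gives M_D = 136.9 kN·m and M_E = 160.5 kN·m (hogging).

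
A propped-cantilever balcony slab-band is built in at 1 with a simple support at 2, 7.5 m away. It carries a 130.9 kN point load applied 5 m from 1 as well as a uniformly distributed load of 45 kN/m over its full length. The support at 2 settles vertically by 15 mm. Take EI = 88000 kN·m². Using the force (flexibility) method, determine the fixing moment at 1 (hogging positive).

M_1 = 532.3 kN·m

Release the roller at 2. Primary structure: cantilever fixed at 1.
Primary-structure tip deflection at 2 by superposition:
  point load 130.9 at a = 5: Pa²(3L − a)/(6EI) = 9545/EI
  UDL 45: wL⁴/(8EI) = 17798/EI
  δ_0 = 27343/EI
Tip deflection under a unit load at 2: L³/(3EI) = 140.6/EI.
With EI = 88000 kN·m²: δ_0 = 0.31071 m and δ_{22} = 0.001598 m/kN.
Compatibility — the beam at 2 must follow the support down by 0.015 m: δ_0 − R_2·δ_{22} = 0.015, so R_2 = (0.31071 − 0.015)/0.001598 = 185 kN.
Moment equilibrium about 1: M_1 = Σ(load moments about 1) − R_2·L = 1920 − 185×7.5 = 532.3 kN·m.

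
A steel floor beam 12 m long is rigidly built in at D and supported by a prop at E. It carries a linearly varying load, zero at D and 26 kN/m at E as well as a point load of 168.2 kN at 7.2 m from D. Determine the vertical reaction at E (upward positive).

Remove the prop at E; the released (primary) structure is a cantilever built in at D.
Deflection at E on the released cantilever, summing each load's contribution:
  triangular load, peak 26 at the free end: 11w₀L⁴/(120EI) = 49421/EI
  point load 168.2 at a = 7.2: Pa²(3L − a)/(6EI) = 41854/EI
  δ_0 = 91274/EI
Tip deflection under a unit load at E: L³/(3EI) = 576/EI.
Compatibility at E: δ_0 − R_E·δ_{EE} = 0, so R_E = 91274/576 = 158.5 kN.

R_E = 158.5 kN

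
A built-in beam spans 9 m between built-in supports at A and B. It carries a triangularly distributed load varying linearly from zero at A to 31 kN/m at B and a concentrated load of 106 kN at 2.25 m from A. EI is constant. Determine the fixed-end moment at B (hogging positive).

M_B = 170.3 kN·m

Release both end moments; the primary structure is a simply-supported span AB with redundants M_A and M_B.
Simple-span end rotations at A and B under the given loads:
  at A: triangular load, peak 31: 7w₀L³/(360EI) = 439.4/EI
  at B: triangular load, peak 31: w₀L³/(45EI) = 502.2/EI
  at A: point load 106 at a = 2.25: Pab(L + b)/(6LEI) = 469.5/EI
  at B: point load 106 at a = 2.25: Pab(L + a)/(6LEI) = 335.4/EI
  θ_A0 = 909/EI,  θ_B0 = 837.6/EI
Flexibility coefficients: a unit moment at one end gives L/(3EI) there and L/(6EI) at the far end, so f₁₁ = f₂₂ = 3/EI and f₁₂ = f₂₁ = 1.5/EI.
Compatibility — zero rotation at each built-in end:
  3 M_A + 1.5 M_B = 909
  1.5 M_A + 3 M_B = 837.6
Solving the pair gives M_A = 217.9 kN·m and M_B = 170.3 kN·m (hogging).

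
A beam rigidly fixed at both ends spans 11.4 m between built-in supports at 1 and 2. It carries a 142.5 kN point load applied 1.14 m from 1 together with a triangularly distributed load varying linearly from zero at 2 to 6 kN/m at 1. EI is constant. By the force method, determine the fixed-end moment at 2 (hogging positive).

M_2 = 40.61 kN·m

Release both end moments; the primary structure is a simply-supported span 12 with redundants M_1 and M_2.
End rotations of the released simple span under the applied load (×1/EI):
  at 1: point load 142.5 at a = 1.14: Pab(L + b)/(6LEI) = 527.8/EI
  at 2: point load 142.5 at a = 1.14: Pab(L + a)/(6LEI) = 305.6/EI
  at 1: triangular load, peak 6: w₀L³/(45EI) = 197.5/EI
  at 2: triangular load, peak 6: 7w₀L³/(360EI) = 172.8/EI
  θ_10 = 725.3/EI,  θ_20 = 478.4/EI
Flexibility coefficients: a unit moment at one end gives L/(3EI) there and L/(6EI) at the far end, so f₁₁ = f₂₂ = 3.8/EI and f₁₂ = f₂₁ = 1.9/EI.
Compatibility — zero rotation at each built-in end:
  3.8 M_1 + 1.9 M_2 = 725.3
  1.9 M_1 + 3.8 M_2 = 478.4
Solving the pair gives M_1 = 170.6 kN·m and M_2 = 40.61 kN·m (hogging).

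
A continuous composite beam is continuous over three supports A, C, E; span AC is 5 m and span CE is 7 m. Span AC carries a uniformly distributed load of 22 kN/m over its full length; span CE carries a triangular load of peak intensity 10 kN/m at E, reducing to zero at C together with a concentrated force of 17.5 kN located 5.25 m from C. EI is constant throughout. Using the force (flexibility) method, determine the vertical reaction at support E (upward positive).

R_E = 28.79 kN

Insert a hinge at C; M_C is the redundant, and each span becomes simply supported.
End slopes at the hinge C, treating each span as simply supported:
  span AC: UDL 22: wL³/(24EI) = 114.6/EI
  span CE: triangular load, peak 10: 7w₀L³/(360EI) = 66.69/EI
  span CE: point load 17.5 at a = 5.25: Pab(L + b)/(6LEI) = 33.5/EI
  relative rotation θ_0 = (114.6 + 100.2)/EI = 214.8/EI
A unit hogging moment at C produces rotation L₁/(3EI) + L₂/(3EI) = 4/EI.
Slope continuity at C: θ_0 = M_C·4/EI, so M_C = 214.8/4 = 53.69 kN·m (hogging).
Span CE, ΣM about E: R_C^{CE}·7 = 112.3 + 53.69, so R_C^{CE} = 23.71 kN and R_E = 52.5 − 23.71 = 28.79 kN.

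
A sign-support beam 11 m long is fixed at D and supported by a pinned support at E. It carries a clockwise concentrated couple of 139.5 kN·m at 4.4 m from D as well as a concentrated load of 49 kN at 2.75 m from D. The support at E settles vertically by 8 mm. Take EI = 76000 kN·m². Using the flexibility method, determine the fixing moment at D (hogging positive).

M_D = 109.1 kN·m

Choose R_E as the redundant. The primary structure is the cantilever fixed at D.
Primary-structure tip deflection at E by superposition:
  clockwise couple 139.5 at a = 4.4: M₀a(2L − a)/(2EI) = 5401/EI
  point load 49 at a = 2.75: Pa²(3L − a)/(6EI) = 1868/EI
  δ_0 = 7270/EI
Tip deflection under a unit load at E: L³/(3EI) = 443.7/EI.
With EI = 76000 kN·m²: δ_0 = 0.095654 m and δ_{EE} = 0.005838 m/kN.
Compatibility — the beam at E must follow the support down by 0.008 m: δ_0 − R_E·δ_{EE} = 0.008, so R_E = (0.095654 − 0.008)/0.005838 = 15.02 kN.
Moment equilibrium about D: M_D = Σ(load moments about D) − R_E·L = 274.2 − 15.02×11 = 109.1 kN·m.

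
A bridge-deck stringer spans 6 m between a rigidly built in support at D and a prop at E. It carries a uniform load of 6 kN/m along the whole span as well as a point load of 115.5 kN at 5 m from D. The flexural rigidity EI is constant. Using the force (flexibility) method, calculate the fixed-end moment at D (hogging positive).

Take the reaction at E as the redundant and release it; the primary structure is a cantilever fixed at D.
Downward deflection at the released point E due to the loads:
  UDL 6: wL⁴/(8EI) = 972/EI
  point load 115.5 at a = 5: Pa²(3L − a)/(6EI) = 6256/EI
  δ_0 = 7228/EI
Flexibility coefficient — unit upward force at E: δ_{EE} = L³/(3EI) = 72/EI.
The prop prevents deflection at E: R_E = δ_0/δ_{EE} = 7228/72 = 100.4 kN.
Moment equilibrium about D: M_D = Σ(load moments about D) − R_E·L = 685.5 − 100.4×6 = 83.15 kN·m.

M_D = 83.15 kN·m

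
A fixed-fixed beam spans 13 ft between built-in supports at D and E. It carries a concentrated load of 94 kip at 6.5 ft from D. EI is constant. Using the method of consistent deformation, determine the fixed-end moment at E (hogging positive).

M_E = 152.8 kip·ft

Take the two fixed-end moments M_D, M_E as redundants; the released structure is the simple span DE.
End rotations of the released simple span under the applied load (×1/EI):
  at D: point load 94 at a = 6.5: Pab(L + b)/(6LEI) = 992.9/EI
  at E: point load 94 at a = 6.5: Pab(L + a)/(6LEI) = 992.9/EI
  θ_D0 = 992.9/EI,  θ_E0 = 992.9/EI
Flexibility coefficients: a unit moment at one end gives L/(3EI) there and L/(6EI) at the far end, so f₁₁ = f₂₂ = 4.333/EI and f₁₂ = f₂₁ = 2.167/EI.
Compatibility — zero rotation at each built-in end:
  4.333 M_D + 2.167 M_E = 992.9
  2.167 M_D + 4.333 M_E = 992.9
Solving the pair gives M_D = 152.8 kip·ft and M_E = 152.8 kip·ft (hogging).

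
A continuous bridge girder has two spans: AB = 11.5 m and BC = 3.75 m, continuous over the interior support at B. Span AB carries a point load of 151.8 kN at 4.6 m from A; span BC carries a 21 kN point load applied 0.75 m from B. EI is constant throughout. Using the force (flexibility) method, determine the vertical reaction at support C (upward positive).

Insert a hinge at B; M_B is the redundant, and each span becomes simply supported.
Rotations at B on the released spans (each span's end-slope, ×1/EI):
  span AB: point load 151.8 at a = 4.6: Pab(L + a)/(6LEI) = 1124/EI
  span BC: point load 21 at a = 0.75: Pab(L + b)/(6LEI) = 14.18/EI
  relative rotation θ_0 = (1124 + 14.18)/EI = 1138/EI
A unit hogging moment at B produces rotation L₁/(3EI) + L₂/(3EI) = 5.083/EI.
Compatibility: M_B·(L₁+L₂)/(3EI) = θ_0, giving M_B = 223.9 kN·m (hogging).
Span BC, ΣM about C: R_B^{BC}·3.75 = 63 + 223.9, so R_B^{BC} = 76.52 kN and R_C = 21 − 76.52 = -55.52 kN.

R_C = -55.52 kN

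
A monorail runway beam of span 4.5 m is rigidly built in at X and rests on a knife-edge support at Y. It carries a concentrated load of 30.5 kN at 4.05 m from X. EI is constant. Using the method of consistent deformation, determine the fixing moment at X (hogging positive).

Release the roller at Y. Primary structure: cantilever fixed at X.
Downward deflection at the released point Y due to the loads:
  point load 30.5 at a = 4.05: Pa²(3L − a)/(6EI) = 787.9/EI
Tip deflection under a unit load at Y: L³/(3EI) = 30.38/EI.
Compatibility at Y: δ_0 − R_Y·δ_{YY} = 0, so R_Y = 787.9/30.38 = 25.94 kN.
Moment equilibrium about X: M_X = Σ(load moments about X) − R_Y·L = 123.5 − 25.94×4.5 = 6.794 kN·m.

M_X = 6.794 kN·m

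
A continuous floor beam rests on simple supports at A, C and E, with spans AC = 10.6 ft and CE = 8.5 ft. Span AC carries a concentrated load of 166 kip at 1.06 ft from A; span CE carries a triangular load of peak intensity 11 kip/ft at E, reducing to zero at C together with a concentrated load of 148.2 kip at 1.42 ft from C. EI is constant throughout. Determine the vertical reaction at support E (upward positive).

Take M_C as the redundant. Released structure: two simple spans AC and CE with a hinge at C.
End slopes at the hinge C, treating each span as simply supported:
  span AC: point load 166 at a = 1.06: Pab(L + a)/(6LEI) = 307.8/EI
  span CE: triangular load, peak 11: 7w₀L³/(360EI) = 131.4/EI
  span CE: point load 148.2 at a = 1.42: Pab(L + b)/(6LEI) = 455.2/EI
  relative rotation θ_0 = (307.8 + 586.5)/EI = 894.3/EI
A unit hogging moment at C produces rotation L₁/(3EI) + L₂/(3EI) = 6.367/EI.
Compatibility: M_C·(L₁+L₂)/(3EI) = θ_0, giving M_C = 140.5 kip·ft (hogging).
Span CE, ΣM about E: R_C^{CE}·8.5 = 1182 + 140.5, so R_C^{CE} = 155.6 kip and R_E = 194.9 − 155.6 = 39.4 kip.

R_E = 39.4 kip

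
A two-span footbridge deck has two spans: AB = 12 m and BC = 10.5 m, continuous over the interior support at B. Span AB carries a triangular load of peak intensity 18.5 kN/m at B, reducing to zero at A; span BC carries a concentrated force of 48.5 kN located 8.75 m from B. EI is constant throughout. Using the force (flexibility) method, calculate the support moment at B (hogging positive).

M_B = 114 kN·m

Release continuity at B by inserting a hinge; the redundant is the internal moment M_B. The primary structure is two simply-supported spans AB and BC.
Rotations at B on the released spans (each span's end-slope, ×1/EI):
  span AB: triangular load, peak 18.5: w₀L³/(45EI) = 710.4/EI
  span BC: point load 48.5 at a = 8.75: Pab(L + b)/(6LEI) = 144.4/EI
  relative rotation θ_0 = (710.4 + 144.4)/EI = 854.8/EI
A unit hogging moment at B produces rotation L₁/(3EI) + L₂/(3EI) = 7.5/EI.
Compatibility: M_B·(L₁+L₂)/(3EI) = θ_0, giving M_B = 114 kN·m (hogging).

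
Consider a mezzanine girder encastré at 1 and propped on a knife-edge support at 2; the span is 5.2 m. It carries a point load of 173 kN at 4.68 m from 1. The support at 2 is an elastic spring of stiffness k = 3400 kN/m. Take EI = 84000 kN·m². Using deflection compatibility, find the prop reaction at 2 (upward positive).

R_2 = 96.35 kN

Take the reaction at 2 as the redundant and release it; the primary structure is a cantilever fixed at 1.
Downward deflection at the released point 2 due to the loads:
  point load 173 at a = 4.68: Pa²(3L − a)/(6EI) = 6896/EI
Tip deflection under a unit load at 2: L³/(3EI) = 46.87/EI.
With EI = 84000 kN·m²: δ_0 = 0.082097 m and δ_{22} = 0.000558 m/kN.
Compatibility — the spring shortens by R_2/k under the reaction it provides: δ_0 − R_2·δ_{22} = R_2/k. With 1/k = 0.000294 m/kN, R_2 = δ_0 / (δ_{22} + 1/k) = 0.082097 / (0.000558 + 0.000294) = 96.35 kN.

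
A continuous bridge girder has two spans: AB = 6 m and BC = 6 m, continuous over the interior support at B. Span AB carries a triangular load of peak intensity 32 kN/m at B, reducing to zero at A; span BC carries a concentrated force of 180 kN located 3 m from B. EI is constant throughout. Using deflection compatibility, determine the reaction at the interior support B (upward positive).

R_B = 200.6 kN

Insert a hinge at B; M_B is the redundant, and each span becomes simply supported.
End slopes at the hinge B, treating each span as simply supported:
  span AB: triangular load, peak 32: w₀L³/(45EI) = 153.6/EI
  span BC: point load 180 at a = 3: Pab(L + b)/(6LEI) = 405/EI
  relative rotation θ_0 = (153.6 + 405)/EI = 558.6/EI
A unit hogging moment at B produces rotation L₁/(3EI) + L₂/(3EI) = 4/EI.
Slope continuity at B: θ_0 = M_B·4/EI, so M_B = 558.6/4 = 139.7 kN·m (hogging).
Span AB, ΣM about A with M_B applied at B: R_B^{AB}·6 = 384 + 139.7, so R_B^{AB} = 87.28 kN and R_A = 96 − 87.28 = 8.725 kN.
Span BC, ΣM about C: R_B^{BC}·6 = 540 + 139.7, so R_B^{BC} = 113.3 kN and R_C = 180 − 113.3 = 66.72 kN.
R_B = 87.28 + 113.3 = 200.6 kN.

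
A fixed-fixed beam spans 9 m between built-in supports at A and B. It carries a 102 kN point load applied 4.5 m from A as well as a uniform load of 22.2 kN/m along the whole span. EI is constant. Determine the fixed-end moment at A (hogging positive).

Take the two fixed-end moments M_A, M_B as redundants; the released structure is the simple span AB.
On the primary (simply-supported) span, the end slopes from the loading are:
  at A: point load 102 at a = 4.5: Pab(L + b)/(6LEI) = 516.4/EI
  at B: point load 102 at a = 4.5: Pab(L + a)/(6LEI) = 516.4/EI
  at A: UDL 22.2: wL³/(24EI) = 674.3/EI
  at B: UDL 22.2: wL³/(24EI) = 674.3/EI
  θ_A0 = 1191/EI,  θ_B0 = 1191/EI
Flexibility coefficients: a unit moment at one end gives L/(3EI) there and L/(6EI) at the far end, so f₁₁ = f₂₂ = 3/EI and f₁₂ = f₂₁ = 1.5/EI.
Compatibility — zero rotation at each built-in end:
  3 M_A + 1.5 M_B = 1191
  1.5 M_A + 3 M_B = 1191
Solving the pair gives M_A = 264.6 kN·m and M_B = 264.6 kN·m (hogging).

M_A = 264.6 kN·m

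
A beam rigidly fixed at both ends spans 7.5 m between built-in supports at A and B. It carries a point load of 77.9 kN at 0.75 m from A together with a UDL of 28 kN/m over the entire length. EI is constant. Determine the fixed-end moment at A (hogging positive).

M_A = 178.6 kN·m

Release both end moments; the primary structure is a simply-supported span AB with redundants M_A and M_B.
On the primary (simply-supported) span, the end slopes from the loading are:
  at A: point load 77.9 at a = 0.75: Pab(L + b)/(6LEI) = 124.9/EI
  at B: point load 77.9 at a = 0.75: Pab(L + a)/(6LEI) = 72.3/EI
  at A: UDL 28: wL³/(24EI) = 492.2/EI
  at B: UDL 28: wL³/(24EI) = 492.2/EI
  θ_A0 = 617.1/EI,  θ_B0 = 564.5/EI
Flexibility coefficients: a unit moment at one end gives L/(3EI) there and L/(6EI) at the far end, so f₁₁ = f₂₂ = 2.5/EI and f₁₂ = f₂₁ = 1.25/EI.
Compatibility — zero rotation at each built-in end:
  2.5 M_A + 1.25 M_B = 617.1
  1.25 M_A + 2.5 M_B = 564.5
Solving the pair gives M_A = 178.6 kN·m and M_B = 136.5 kN·m (hogging).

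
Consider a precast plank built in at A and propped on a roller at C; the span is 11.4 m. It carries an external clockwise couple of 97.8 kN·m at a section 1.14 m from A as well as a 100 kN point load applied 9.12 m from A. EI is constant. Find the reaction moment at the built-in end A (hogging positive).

Take the reaction at C as the redundant and release it; the primary structure is a cantilever fixed at A.
Free-end deflection of the primary structure under the applied loading (downward +):
  clockwise couple 97.8 at a = 1.14: M₀a(2L − a)/(2EI) = 1207/EI
  point load 100 at a = 9.12: Pa²(3L − a)/(6EI) = 34767/EI
  δ_0 = 35974/EI
Flexibility coefficient — unit upward force at C: δ_{CC} = L³/(3EI) = 493.8/EI.
Compatibility at C: δ_0 − R_C·δ_{CC} = 0, so R_C = 35974/493.8 = 72.84 kN.
Moment equilibrium about A: M_A = Σ(load moments about A) − R_C·L = 1010 − 72.84×11.4 = 179.4 kN·m.

M_A = 179.4 kN·m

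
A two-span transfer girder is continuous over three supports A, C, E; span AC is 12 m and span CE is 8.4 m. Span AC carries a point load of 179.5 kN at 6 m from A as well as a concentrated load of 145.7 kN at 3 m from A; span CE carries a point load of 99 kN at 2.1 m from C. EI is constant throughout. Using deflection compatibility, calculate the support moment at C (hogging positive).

M_C = 414.3 kN·m

Release continuity at C by inserting a hinge; the redundant is the internal moment M_C. The primary structure is two simply-supported spans AC and CE.
Discontinuity in slope at C on the released structure — sum the simple-span end rotations:
  span AC: point load 179.5 at a = 6: Pab(L + a)/(6LEI) = 1616/EI
  span AC: point load 145.7 at a = 3: Pab(L + a)/(6LEI) = 819.6/EI
  span CE: point load 99 at a = 2.1: Pab(L + b)/(6LEI) = 382/EI
  relative rotation θ_0 = (2435 + 382)/EI = 2817/EI
A unit hogging moment at C produces rotation L₁/(3EI) + L₂/(3EI) = 6.8/EI.
Slope continuity at C: θ_0 = M_C·6.8/EI, so M_C = 2817/6.8 = 414.3 kN·m (hogging).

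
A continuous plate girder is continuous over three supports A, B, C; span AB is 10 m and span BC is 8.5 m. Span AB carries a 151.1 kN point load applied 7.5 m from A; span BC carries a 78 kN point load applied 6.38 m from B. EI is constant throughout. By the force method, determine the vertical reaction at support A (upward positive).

Take M_B as the redundant. Released structure: two simple spans AB and BC with a hinge at B.
End slopes at the hinge B, treating each span as simply supported:
  span AB: point load 151.1 at a = 7.5: Pab(L + a)/(6LEI) = 826.3/EI
  span BC: point load 78 at a = 6.38: Pab(L + b)/(6LEI) = 219.7/EI
  relative rotation θ_0 = (826.3 + 219.7)/EI = 1046/EI
A unit hogging moment at B produces rotation L₁/(3EI) + L₂/(3EI) = 6.167/EI.
Slope continuity at B: θ_0 = M_B·6.167/EI, so M_B = 1046/6.167 = 169.6 kN·m (hogging).
Span AB, ΣM about A with M_B applied at B: R_B^{AB}·10 = 1133 + 169.6, so R_B^{AB} = 130.3 kN and R_A = 151.1 − 130.3 = 20.81 kN.

R_A = 20.81 kN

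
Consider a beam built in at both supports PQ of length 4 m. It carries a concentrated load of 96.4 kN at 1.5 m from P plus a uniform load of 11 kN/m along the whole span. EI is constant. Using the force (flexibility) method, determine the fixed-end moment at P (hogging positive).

Release both end moments; the primary structure is a simply-supported span PQ with redundants M_P and M_Q.
End rotations of the released simple span under the applied load (×1/EI):
  at P: point load 96.4 at a = 1.5: Pab(L + b)/(6LEI) = 97.91/EI
  at Q: point load 96.4 at a = 1.5: Pab(L + a)/(6LEI) = 82.84/EI
  at P: UDL 11: wL³/(24EI) = 29.33/EI
  at Q: UDL 11: wL³/(24EI) = 29.33/EI
  θ_P0 = 127.2/EI,  θ_Q0 = 112.2/EI
Flexibility coefficients: a unit moment at one end gives L/(3EI) there and L/(6EI) at the far end, so f₁₁ = f₂₂ = 1.333/EI and f₁₂ = f₂₁ = 0.6667/EI.
Compatibility — zero rotation at each built-in end:
  1.333 M_P + 0.6667 M_Q = 127.2
  0.6667 M_P + 1.333 M_Q = 112.2
Solving the pair gives M_P = 71.15 kN·m and M_Q = 48.56 kN·m (hogging).

M_P = 71.15 kN·m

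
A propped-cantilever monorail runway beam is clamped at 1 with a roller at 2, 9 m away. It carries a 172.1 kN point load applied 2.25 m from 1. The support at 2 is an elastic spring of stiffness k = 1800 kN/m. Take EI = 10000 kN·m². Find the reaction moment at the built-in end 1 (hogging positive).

Choose R_2 as the redundant. The primary structure is the cantilever fixed at 1.
Deflection at 2 on the released cantilever, summing each load's contribution:
  point load 172.1 at a = 2.25: Pa²(3L − a)/(6EI) = 3594/EI
Flexibility coefficient — unit upward force at 2: δ_{22} = L³/(3EI) = 243/EI.
With EI = 10000 kN·m²: δ_0 = 0.35939 m and δ_{22} = 0.0243 m/kN.
Compatibility — the spring shortens by R_2/k under the reaction it provides: δ_0 − R_2·δ_{22} = R_2/k. With 1/k = 0.000556 m/kN, R_2 = δ_0 / (δ_{22} + 1/k) = 0.35939 / (0.0243 + 0.000556) = 14.46 kN.
Moment equilibrium about 1: M_1 = Σ(load moments about 1) − R_2·L = 387.2 − 14.46×9 = 257.1 kN·m.

M_1 = 257.1 kN·m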